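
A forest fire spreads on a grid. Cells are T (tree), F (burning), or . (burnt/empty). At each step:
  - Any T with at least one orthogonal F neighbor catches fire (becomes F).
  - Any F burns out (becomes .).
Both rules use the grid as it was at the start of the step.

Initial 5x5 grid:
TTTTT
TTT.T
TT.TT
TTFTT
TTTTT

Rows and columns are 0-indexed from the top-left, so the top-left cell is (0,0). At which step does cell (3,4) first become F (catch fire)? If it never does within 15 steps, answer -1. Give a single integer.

Step 1: cell (3,4)='T' (+3 fires, +1 burnt)
Step 2: cell (3,4)='F' (+6 fires, +3 burnt)
  -> target ignites at step 2
Step 3: cell (3,4)='.' (+5 fires, +6 burnt)
Step 4: cell (3,4)='.' (+4 fires, +5 burnt)
Step 5: cell (3,4)='.' (+3 fires, +4 burnt)
Step 6: cell (3,4)='.' (+1 fires, +3 burnt)
Step 7: cell (3,4)='.' (+0 fires, +1 burnt)
  fire out at step 7

2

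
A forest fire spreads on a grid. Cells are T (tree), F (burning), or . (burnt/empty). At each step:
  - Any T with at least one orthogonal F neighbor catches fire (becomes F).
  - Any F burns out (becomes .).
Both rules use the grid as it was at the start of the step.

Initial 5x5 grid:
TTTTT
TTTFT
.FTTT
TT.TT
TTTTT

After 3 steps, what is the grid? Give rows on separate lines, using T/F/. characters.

Step 1: 7 trees catch fire, 2 burn out
  TTTFT
  TFF.F
  ..FFT
  TF.TT
  TTTTT
Step 2: 8 trees catch fire, 7 burn out
  TFF.F
  F....
  ....F
  F..FT
  TFTTT
Step 3: 5 trees catch fire, 8 burn out
  F....
  .....
  .....
  ....F
  F.FFT

F....
.....
.....
....F
F.FFT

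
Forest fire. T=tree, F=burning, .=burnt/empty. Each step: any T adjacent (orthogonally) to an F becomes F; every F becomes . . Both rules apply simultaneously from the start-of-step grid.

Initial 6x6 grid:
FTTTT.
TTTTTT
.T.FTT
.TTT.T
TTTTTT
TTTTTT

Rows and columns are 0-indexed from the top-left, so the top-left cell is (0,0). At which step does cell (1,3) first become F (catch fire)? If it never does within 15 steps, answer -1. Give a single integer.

Step 1: cell (1,3)='F' (+5 fires, +2 burnt)
  -> target ignites at step 1
Step 2: cell (1,3)='.' (+8 fires, +5 burnt)
Step 3: cell (1,3)='.' (+8 fires, +8 burnt)
Step 4: cell (1,3)='.' (+4 fires, +8 burnt)
Step 5: cell (1,3)='.' (+3 fires, +4 burnt)
Step 6: cell (1,3)='.' (+1 fires, +3 burnt)
Step 7: cell (1,3)='.' (+0 fires, +1 burnt)
  fire out at step 7

1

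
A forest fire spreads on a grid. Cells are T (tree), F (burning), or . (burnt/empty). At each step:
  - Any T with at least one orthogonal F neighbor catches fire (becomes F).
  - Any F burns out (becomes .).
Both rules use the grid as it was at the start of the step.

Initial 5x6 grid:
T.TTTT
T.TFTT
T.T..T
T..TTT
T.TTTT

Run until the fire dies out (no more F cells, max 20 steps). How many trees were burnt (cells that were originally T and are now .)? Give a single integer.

Step 1: +3 fires, +1 burnt (F count now 3)
Step 2: +4 fires, +3 burnt (F count now 4)
Step 3: +2 fires, +4 burnt (F count now 2)
Step 4: +1 fires, +2 burnt (F count now 1)
Step 5: +2 fires, +1 burnt (F count now 2)
Step 6: +2 fires, +2 burnt (F count now 2)
Step 7: +1 fires, +2 burnt (F count now 1)
Step 8: +1 fires, +1 burnt (F count now 1)
Step 9: +0 fires, +1 burnt (F count now 0)
Fire out after step 9
Initially T: 21, now '.': 25
Total burnt (originally-T cells now '.'): 16

Answer: 16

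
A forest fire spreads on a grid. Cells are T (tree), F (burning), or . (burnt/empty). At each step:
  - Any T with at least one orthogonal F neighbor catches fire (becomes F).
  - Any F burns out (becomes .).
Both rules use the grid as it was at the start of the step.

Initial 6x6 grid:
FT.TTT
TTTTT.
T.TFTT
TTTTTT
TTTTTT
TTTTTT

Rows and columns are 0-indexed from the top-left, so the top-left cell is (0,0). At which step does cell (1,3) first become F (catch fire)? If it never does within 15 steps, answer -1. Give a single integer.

Step 1: cell (1,3)='F' (+6 fires, +2 burnt)
  -> target ignites at step 1
Step 2: cell (1,3)='.' (+9 fires, +6 burnt)
Step 3: cell (1,3)='.' (+7 fires, +9 burnt)
Step 4: cell (1,3)='.' (+6 fires, +7 burnt)
Step 5: cell (1,3)='.' (+3 fires, +6 burnt)
Step 6: cell (1,3)='.' (+0 fires, +3 burnt)
  fire out at step 6

1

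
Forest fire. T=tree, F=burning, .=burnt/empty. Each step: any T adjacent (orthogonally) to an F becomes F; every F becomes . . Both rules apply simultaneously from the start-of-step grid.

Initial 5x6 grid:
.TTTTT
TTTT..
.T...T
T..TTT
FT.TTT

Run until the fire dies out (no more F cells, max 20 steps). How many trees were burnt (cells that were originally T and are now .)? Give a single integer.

Step 1: +2 fires, +1 burnt (F count now 2)
Step 2: +0 fires, +2 burnt (F count now 0)
Fire out after step 2
Initially T: 19, now '.': 13
Total burnt (originally-T cells now '.'): 2

Answer: 2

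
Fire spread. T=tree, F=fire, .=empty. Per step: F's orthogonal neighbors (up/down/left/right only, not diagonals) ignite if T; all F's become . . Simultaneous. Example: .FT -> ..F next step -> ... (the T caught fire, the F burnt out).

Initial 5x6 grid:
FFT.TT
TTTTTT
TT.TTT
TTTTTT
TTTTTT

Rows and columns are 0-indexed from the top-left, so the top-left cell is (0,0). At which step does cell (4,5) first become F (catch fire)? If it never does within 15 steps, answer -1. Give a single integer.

Step 1: cell (4,5)='T' (+3 fires, +2 burnt)
Step 2: cell (4,5)='T' (+3 fires, +3 burnt)
Step 3: cell (4,5)='T' (+3 fires, +3 burnt)
Step 4: cell (4,5)='T' (+5 fires, +3 burnt)
Step 5: cell (4,5)='T' (+5 fires, +5 burnt)
Step 6: cell (4,5)='T' (+4 fires, +5 burnt)
Step 7: cell (4,5)='T' (+2 fires, +4 burnt)
Step 8: cell (4,5)='F' (+1 fires, +2 burnt)
  -> target ignites at step 8
Step 9: cell (4,5)='.' (+0 fires, +1 burnt)
  fire out at step 9

8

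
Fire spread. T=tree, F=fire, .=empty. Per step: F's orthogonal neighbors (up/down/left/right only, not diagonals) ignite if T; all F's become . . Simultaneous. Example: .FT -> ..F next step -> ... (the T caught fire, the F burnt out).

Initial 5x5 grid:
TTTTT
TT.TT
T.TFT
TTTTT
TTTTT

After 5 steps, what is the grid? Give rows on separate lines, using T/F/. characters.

Step 1: 4 trees catch fire, 1 burn out
  TTTTT
  TT.FT
  T.F.F
  TTTFT
  TTTTT
Step 2: 5 trees catch fire, 4 burn out
  TTTFT
  TT..F
  T....
  TTF.F
  TTTFT
Step 3: 5 trees catch fire, 5 burn out
  TTF.F
  TT...
  T....
  TF...
  TTF.F
Step 4: 3 trees catch fire, 5 burn out
  TF...
  TT...
  T....
  F....
  TF...
Step 5: 4 trees catch fire, 3 burn out
  F....
  TF...
  F....
  .....
  F....

F....
TF...
F....
.....
F....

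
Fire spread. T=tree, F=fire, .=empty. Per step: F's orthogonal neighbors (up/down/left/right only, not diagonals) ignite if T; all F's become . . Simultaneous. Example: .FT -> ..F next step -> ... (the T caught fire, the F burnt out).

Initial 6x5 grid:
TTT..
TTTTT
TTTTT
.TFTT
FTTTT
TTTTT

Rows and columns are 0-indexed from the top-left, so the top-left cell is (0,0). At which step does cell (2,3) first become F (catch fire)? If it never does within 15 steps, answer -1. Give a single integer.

Step 1: cell (2,3)='T' (+6 fires, +2 burnt)
Step 2: cell (2,3)='F' (+7 fires, +6 burnt)
  -> target ignites at step 2
Step 3: cell (2,3)='.' (+7 fires, +7 burnt)
Step 4: cell (2,3)='.' (+4 fires, +7 burnt)
Step 5: cell (2,3)='.' (+1 fires, +4 burnt)
Step 6: cell (2,3)='.' (+0 fires, +1 burnt)
  fire out at step 6

2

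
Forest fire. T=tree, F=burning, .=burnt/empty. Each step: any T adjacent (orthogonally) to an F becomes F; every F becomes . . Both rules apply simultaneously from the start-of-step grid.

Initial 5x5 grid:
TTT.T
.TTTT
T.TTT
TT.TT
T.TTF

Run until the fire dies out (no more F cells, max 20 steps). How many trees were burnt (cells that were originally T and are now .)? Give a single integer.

Answer: 15

Derivation:
Step 1: +2 fires, +1 burnt (F count now 2)
Step 2: +3 fires, +2 burnt (F count now 3)
Step 3: +2 fires, +3 burnt (F count now 2)
Step 4: +3 fires, +2 burnt (F count now 3)
Step 5: +1 fires, +3 burnt (F count now 1)
Step 6: +2 fires, +1 burnt (F count now 2)
Step 7: +1 fires, +2 burnt (F count now 1)
Step 8: +1 fires, +1 burnt (F count now 1)
Step 9: +0 fires, +1 burnt (F count now 0)
Fire out after step 9
Initially T: 19, now '.': 21
Total burnt (originally-T cells now '.'): 15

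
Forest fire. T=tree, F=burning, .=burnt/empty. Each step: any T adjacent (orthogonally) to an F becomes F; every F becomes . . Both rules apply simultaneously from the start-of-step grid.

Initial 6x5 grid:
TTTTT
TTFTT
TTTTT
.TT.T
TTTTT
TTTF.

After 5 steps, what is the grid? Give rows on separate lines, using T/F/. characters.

Step 1: 6 trees catch fire, 2 burn out
  TTFTT
  TF.FT
  TTFTT
  .TT.T
  TTTFT
  TTF..
Step 2: 10 trees catch fire, 6 burn out
  TF.FT
  F...F
  TF.FT
  .TF.T
  TTF.F
  TF...
Step 3: 8 trees catch fire, 10 burn out
  F...F
  .....
  F...F
  .F..F
  TF...
  F....
Step 4: 1 trees catch fire, 8 burn out
  .....
  .....
  .....
  .....
  F....
  .....
Step 5: 0 trees catch fire, 1 burn out
  .....
  .....
  .....
  .....
  .....
  .....

.....
.....
.....
.....
.....
.....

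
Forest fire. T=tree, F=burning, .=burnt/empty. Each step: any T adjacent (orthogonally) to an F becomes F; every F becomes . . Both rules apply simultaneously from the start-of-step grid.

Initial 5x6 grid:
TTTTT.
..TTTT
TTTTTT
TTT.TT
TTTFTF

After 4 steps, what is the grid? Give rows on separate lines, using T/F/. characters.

Step 1: 3 trees catch fire, 2 burn out
  TTTTT.
  ..TTTT
  TTTTTT
  TTT.TF
  TTF.F.
Step 2: 4 trees catch fire, 3 burn out
  TTTTT.
  ..TTTT
  TTTTTF
  TTF.F.
  TF....
Step 3: 5 trees catch fire, 4 burn out
  TTTTT.
  ..TTTF
  TTFTF.
  TF....
  F.....
Step 4: 5 trees catch fire, 5 burn out
  TTTTT.
  ..FTF.
  TF.F..
  F.....
  ......

TTTTT.
..FTF.
TF.F..
F.....
......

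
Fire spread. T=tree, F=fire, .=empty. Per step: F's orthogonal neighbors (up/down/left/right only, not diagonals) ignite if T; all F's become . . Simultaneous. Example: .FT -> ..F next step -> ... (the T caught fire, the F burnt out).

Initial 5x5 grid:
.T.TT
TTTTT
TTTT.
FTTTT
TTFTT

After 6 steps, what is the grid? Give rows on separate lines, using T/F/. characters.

Step 1: 6 trees catch fire, 2 burn out
  .T.TT
  TTTTT
  FTTT.
  .FFTT
  FF.FT
Step 2: 5 trees catch fire, 6 burn out
  .T.TT
  FTTTT
  .FFT.
  ...FT
  ....F
Step 3: 4 trees catch fire, 5 burn out
  .T.TT
  .FFTT
  ...F.
  ....F
  .....
Step 4: 2 trees catch fire, 4 burn out
  .F.TT
  ...FT
  .....
  .....
  .....
Step 5: 2 trees catch fire, 2 burn out
  ...FT
  ....F
  .....
  .....
  .....
Step 6: 1 trees catch fire, 2 burn out
  ....F
  .....
  .....
  .....
  .....

....F
.....
.....
.....
.....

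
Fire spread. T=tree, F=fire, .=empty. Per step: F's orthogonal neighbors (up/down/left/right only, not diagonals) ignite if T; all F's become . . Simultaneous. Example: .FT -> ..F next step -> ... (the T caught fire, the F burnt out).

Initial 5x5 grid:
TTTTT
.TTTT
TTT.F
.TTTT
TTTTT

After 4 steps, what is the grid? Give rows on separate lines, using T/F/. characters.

Step 1: 2 trees catch fire, 1 burn out
  TTTTT
  .TTTF
  TTT..
  .TTTF
  TTTTT
Step 2: 4 trees catch fire, 2 burn out
  TTTTF
  .TTF.
  TTT..
  .TTF.
  TTTTF
Step 3: 4 trees catch fire, 4 burn out
  TTTF.
  .TF..
  TTT..
  .TF..
  TTTF.
Step 4: 5 trees catch fire, 4 burn out
  TTF..
  .F...
  TTF..
  .F...
  TTF..

TTF..
.F...
TTF..
.F...
TTF..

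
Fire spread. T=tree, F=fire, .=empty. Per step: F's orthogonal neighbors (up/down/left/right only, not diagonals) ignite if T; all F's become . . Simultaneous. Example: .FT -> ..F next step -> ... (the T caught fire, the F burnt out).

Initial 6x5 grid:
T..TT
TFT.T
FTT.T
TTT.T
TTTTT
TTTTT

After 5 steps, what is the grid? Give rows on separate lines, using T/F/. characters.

Step 1: 4 trees catch fire, 2 burn out
  T..TT
  F.F.T
  .FT.T
  FTT.T
  TTTTT
  TTTTT
Step 2: 4 trees catch fire, 4 burn out
  F..TT
  ....T
  ..F.T
  .FT.T
  FTTTT
  TTTTT
Step 3: 3 trees catch fire, 4 burn out
  ...TT
  ....T
  ....T
  ..F.T
  .FTTT
  FTTTT
Step 4: 2 trees catch fire, 3 burn out
  ...TT
  ....T
  ....T
  ....T
  ..FTT
  .FTTT
Step 5: 2 trees catch fire, 2 burn out
  ...TT
  ....T
  ....T
  ....T
  ...FT
  ..FTT

...TT
....T
....T
....T
...FT
..FTT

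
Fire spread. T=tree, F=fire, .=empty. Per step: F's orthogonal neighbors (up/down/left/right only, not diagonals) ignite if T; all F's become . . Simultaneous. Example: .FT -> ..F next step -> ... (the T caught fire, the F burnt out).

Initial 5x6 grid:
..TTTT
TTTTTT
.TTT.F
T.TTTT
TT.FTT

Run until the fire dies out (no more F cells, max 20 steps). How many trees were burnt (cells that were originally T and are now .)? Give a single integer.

Step 1: +4 fires, +2 burnt (F count now 4)
Step 2: +6 fires, +4 burnt (F count now 6)
Step 3: +3 fires, +6 burnt (F count now 3)
Step 4: +3 fires, +3 burnt (F count now 3)
Step 5: +2 fires, +3 burnt (F count now 2)
Step 6: +1 fires, +2 burnt (F count now 1)
Step 7: +0 fires, +1 burnt (F count now 0)
Fire out after step 7
Initially T: 22, now '.': 27
Total burnt (originally-T cells now '.'): 19

Answer: 19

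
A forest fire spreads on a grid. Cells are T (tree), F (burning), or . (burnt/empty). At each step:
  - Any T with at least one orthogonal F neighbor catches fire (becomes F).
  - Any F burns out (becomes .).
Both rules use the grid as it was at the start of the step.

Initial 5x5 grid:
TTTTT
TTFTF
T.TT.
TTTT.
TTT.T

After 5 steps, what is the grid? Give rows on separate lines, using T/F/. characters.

Step 1: 5 trees catch fire, 2 burn out
  TTFTF
  TF.F.
  T.FT.
  TTTT.
  TTT.T
Step 2: 5 trees catch fire, 5 burn out
  TF.F.
  F....
  T..F.
  TTFT.
  TTT.T
Step 3: 5 trees catch fire, 5 burn out
  F....
  .....
  F....
  TF.F.
  TTF.T
Step 4: 2 trees catch fire, 5 burn out
  .....
  .....
  .....
  F....
  TF..T
Step 5: 1 trees catch fire, 2 burn out
  .....
  .....
  .....
  .....
  F...T

.....
.....
.....
.....
F...T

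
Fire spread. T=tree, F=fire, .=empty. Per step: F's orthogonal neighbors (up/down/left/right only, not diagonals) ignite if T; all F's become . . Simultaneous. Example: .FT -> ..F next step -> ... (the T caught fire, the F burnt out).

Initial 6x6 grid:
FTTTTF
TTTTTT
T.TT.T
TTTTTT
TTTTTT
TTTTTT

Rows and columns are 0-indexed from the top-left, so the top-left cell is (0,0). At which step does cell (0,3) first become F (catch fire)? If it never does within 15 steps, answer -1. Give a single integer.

Step 1: cell (0,3)='T' (+4 fires, +2 burnt)
Step 2: cell (0,3)='F' (+6 fires, +4 burnt)
  -> target ignites at step 2
Step 3: cell (0,3)='.' (+4 fires, +6 burnt)
Step 4: cell (0,3)='.' (+6 fires, +4 burnt)
Step 5: cell (0,3)='.' (+6 fires, +6 burnt)
Step 6: cell (0,3)='.' (+4 fires, +6 burnt)
Step 7: cell (0,3)='.' (+2 fires, +4 burnt)
Step 8: cell (0,3)='.' (+0 fires, +2 burnt)
  fire out at step 8

2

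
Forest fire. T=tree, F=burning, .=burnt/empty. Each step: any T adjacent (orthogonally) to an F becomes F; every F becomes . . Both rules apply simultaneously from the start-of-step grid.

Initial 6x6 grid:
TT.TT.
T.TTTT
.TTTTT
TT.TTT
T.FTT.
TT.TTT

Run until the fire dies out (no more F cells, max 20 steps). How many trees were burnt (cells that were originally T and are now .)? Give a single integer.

Answer: 24

Derivation:
Step 1: +1 fires, +1 burnt (F count now 1)
Step 2: +3 fires, +1 burnt (F count now 3)
Step 3: +3 fires, +3 burnt (F count now 3)
Step 4: +5 fires, +3 burnt (F count now 5)
Step 5: +5 fires, +5 burnt (F count now 5)
Step 6: +3 fires, +5 burnt (F count now 3)
Step 7: +1 fires, +3 burnt (F count now 1)
Step 8: +1 fires, +1 burnt (F count now 1)
Step 9: +1 fires, +1 burnt (F count now 1)
Step 10: +1 fires, +1 burnt (F count now 1)
Step 11: +0 fires, +1 burnt (F count now 0)
Fire out after step 11
Initially T: 27, now '.': 33
Total burnt (originally-T cells now '.'): 24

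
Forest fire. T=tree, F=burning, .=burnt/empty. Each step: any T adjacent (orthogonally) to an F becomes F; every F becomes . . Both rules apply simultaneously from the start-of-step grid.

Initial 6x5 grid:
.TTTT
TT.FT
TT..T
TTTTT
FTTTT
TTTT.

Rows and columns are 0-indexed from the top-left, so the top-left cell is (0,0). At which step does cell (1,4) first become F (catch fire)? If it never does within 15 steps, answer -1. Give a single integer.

Step 1: cell (1,4)='F' (+5 fires, +2 burnt)
  -> target ignites at step 1
Step 2: cell (1,4)='.' (+7 fires, +5 burnt)
Step 3: cell (1,4)='.' (+7 fires, +7 burnt)
Step 4: cell (1,4)='.' (+4 fires, +7 burnt)
Step 5: cell (1,4)='.' (+0 fires, +4 burnt)
  fire out at step 5

1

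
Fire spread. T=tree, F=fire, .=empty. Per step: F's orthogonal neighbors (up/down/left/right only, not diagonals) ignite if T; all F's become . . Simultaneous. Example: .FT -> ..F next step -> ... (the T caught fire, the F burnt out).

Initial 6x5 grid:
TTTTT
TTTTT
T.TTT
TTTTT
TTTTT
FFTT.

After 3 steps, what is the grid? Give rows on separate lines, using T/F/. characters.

Step 1: 3 trees catch fire, 2 burn out
  TTTTT
  TTTTT
  T.TTT
  TTTTT
  FFTTT
  ..FT.
Step 2: 4 trees catch fire, 3 burn out
  TTTTT
  TTTTT
  T.TTT
  FFTTT
  ..FTT
  ...F.
Step 3: 3 trees catch fire, 4 burn out
  TTTTT
  TTTTT
  F.TTT
  ..FTT
  ...FT
  .....

TTTTT
TTTTT
F.TTT
..FTT
...FT
.....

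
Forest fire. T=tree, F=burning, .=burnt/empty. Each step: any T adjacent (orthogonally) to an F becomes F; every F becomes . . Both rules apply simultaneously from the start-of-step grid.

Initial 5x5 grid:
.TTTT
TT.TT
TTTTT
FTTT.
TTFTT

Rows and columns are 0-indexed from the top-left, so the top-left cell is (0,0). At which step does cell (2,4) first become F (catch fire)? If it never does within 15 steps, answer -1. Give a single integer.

Step 1: cell (2,4)='T' (+6 fires, +2 burnt)
Step 2: cell (2,4)='T' (+5 fires, +6 burnt)
Step 3: cell (2,4)='T' (+2 fires, +5 burnt)
Step 4: cell (2,4)='F' (+3 fires, +2 burnt)
  -> target ignites at step 4
Step 5: cell (2,4)='.' (+3 fires, +3 burnt)
Step 6: cell (2,4)='.' (+1 fires, +3 burnt)
Step 7: cell (2,4)='.' (+0 fires, +1 burnt)
  fire out at step 7

4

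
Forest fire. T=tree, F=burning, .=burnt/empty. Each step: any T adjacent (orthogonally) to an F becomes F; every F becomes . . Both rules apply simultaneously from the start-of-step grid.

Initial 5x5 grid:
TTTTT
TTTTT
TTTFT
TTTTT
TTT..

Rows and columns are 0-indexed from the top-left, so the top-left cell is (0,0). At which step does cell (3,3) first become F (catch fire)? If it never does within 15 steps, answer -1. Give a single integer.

Step 1: cell (3,3)='F' (+4 fires, +1 burnt)
  -> target ignites at step 1
Step 2: cell (3,3)='.' (+6 fires, +4 burnt)
Step 3: cell (3,3)='.' (+6 fires, +6 burnt)
Step 4: cell (3,3)='.' (+4 fires, +6 burnt)
Step 5: cell (3,3)='.' (+2 fires, +4 burnt)
Step 6: cell (3,3)='.' (+0 fires, +2 burnt)
  fire out at step 6

1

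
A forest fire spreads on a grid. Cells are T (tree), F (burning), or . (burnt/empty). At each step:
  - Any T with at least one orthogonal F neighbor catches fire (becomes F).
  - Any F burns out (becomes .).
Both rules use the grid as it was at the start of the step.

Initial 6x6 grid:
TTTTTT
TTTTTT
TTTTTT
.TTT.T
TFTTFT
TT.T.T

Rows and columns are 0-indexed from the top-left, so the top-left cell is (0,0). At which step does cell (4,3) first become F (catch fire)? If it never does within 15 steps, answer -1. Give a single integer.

Step 1: cell (4,3)='F' (+6 fires, +2 burnt)
  -> target ignites at step 1
Step 2: cell (4,3)='.' (+7 fires, +6 burnt)
Step 3: cell (4,3)='.' (+5 fires, +7 burnt)
Step 4: cell (4,3)='.' (+6 fires, +5 burnt)
Step 5: cell (4,3)='.' (+5 fires, +6 burnt)
Step 6: cell (4,3)='.' (+1 fires, +5 burnt)
Step 7: cell (4,3)='.' (+0 fires, +1 burnt)
  fire out at step 7

1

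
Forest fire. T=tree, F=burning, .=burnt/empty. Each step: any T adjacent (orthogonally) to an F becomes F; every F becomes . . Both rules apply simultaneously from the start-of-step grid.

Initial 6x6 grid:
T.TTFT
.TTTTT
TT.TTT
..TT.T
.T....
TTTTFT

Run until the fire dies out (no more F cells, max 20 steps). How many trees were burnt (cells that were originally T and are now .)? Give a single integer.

Step 1: +5 fires, +2 burnt (F count now 5)
Step 2: +5 fires, +5 burnt (F count now 5)
Step 3: +4 fires, +5 burnt (F count now 4)
Step 4: +5 fires, +4 burnt (F count now 5)
Step 5: +2 fires, +5 burnt (F count now 2)
Step 6: +1 fires, +2 burnt (F count now 1)
Step 7: +0 fires, +1 burnt (F count now 0)
Fire out after step 7
Initially T: 23, now '.': 35
Total burnt (originally-T cells now '.'): 22

Answer: 22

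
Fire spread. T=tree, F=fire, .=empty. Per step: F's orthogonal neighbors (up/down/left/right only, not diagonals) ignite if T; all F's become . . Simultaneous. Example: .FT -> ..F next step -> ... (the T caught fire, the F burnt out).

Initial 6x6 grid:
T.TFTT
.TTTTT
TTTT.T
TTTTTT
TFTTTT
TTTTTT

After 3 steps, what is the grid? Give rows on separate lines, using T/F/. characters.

Step 1: 7 trees catch fire, 2 burn out
  T.F.FT
  .TTFTT
  TTTT.T
  TFTTTT
  F.FTTT
  TFTTTT
Step 2: 10 trees catch fire, 7 burn out
  T....F
  .TF.FT
  TFTF.T
  F.FTTT
  ...FTT
  F.FTTT
Step 3: 7 trees catch fire, 10 burn out
  T.....
  .F...F
  F.F..T
  ...FTT
  ....FT
  ...FTT

T.....
.F...F
F.F..T
...FTT
....FT
...FTT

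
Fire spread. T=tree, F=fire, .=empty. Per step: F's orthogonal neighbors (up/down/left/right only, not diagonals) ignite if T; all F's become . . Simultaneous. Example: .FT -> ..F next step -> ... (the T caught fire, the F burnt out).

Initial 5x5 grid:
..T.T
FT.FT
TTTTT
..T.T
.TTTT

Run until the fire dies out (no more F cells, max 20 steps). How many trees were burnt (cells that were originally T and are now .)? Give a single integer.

Step 1: +4 fires, +2 burnt (F count now 4)
Step 2: +4 fires, +4 burnt (F count now 4)
Step 3: +2 fires, +4 burnt (F count now 2)
Step 4: +2 fires, +2 burnt (F count now 2)
Step 5: +2 fires, +2 burnt (F count now 2)
Step 6: +0 fires, +2 burnt (F count now 0)
Fire out after step 6
Initially T: 15, now '.': 24
Total burnt (originally-T cells now '.'): 14

Answer: 14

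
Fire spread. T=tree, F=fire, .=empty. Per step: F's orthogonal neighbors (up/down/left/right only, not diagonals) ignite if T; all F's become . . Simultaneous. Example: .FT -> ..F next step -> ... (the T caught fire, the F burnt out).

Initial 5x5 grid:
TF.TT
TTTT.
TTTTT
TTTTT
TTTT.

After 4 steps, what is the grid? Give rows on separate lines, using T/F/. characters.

Step 1: 2 trees catch fire, 1 burn out
  F..TT
  TFTT.
  TTTTT
  TTTTT
  TTTT.
Step 2: 3 trees catch fire, 2 burn out
  ...TT
  F.FT.
  TFTTT
  TTTTT
  TTTT.
Step 3: 4 trees catch fire, 3 burn out
  ...TT
  ...F.
  F.FTT
  TFTTT
  TTTT.
Step 4: 5 trees catch fire, 4 burn out
  ...FT
  .....
  ...FT
  F.FTT
  TFTT.

...FT
.....
...FT
F.FTT
TFTT.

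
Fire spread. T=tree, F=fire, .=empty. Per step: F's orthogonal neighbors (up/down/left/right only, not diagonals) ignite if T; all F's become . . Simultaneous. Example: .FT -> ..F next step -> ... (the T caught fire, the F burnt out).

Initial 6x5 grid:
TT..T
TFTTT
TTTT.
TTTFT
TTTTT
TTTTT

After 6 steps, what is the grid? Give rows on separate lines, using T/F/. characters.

Step 1: 8 trees catch fire, 2 burn out
  TF..T
  F.FTT
  TFTF.
  TTF.F
  TTTFT
  TTTTT
Step 2: 8 trees catch fire, 8 burn out
  F...T
  ...FT
  F.F..
  TF...
  TTF.F
  TTTFT
Step 3: 5 trees catch fire, 8 burn out
  ....T
  ....F
  .....
  F....
  TF...
  TTF.F
Step 4: 3 trees catch fire, 5 burn out
  ....F
  .....
  .....
  .....
  F....
  TF...
Step 5: 1 trees catch fire, 3 burn out
  .....
  .....
  .....
  .....
  .....
  F....
Step 6: 0 trees catch fire, 1 burn out
  .....
  .....
  .....
  .....
  .....
  .....

.....
.....
.....
.....
.....
.....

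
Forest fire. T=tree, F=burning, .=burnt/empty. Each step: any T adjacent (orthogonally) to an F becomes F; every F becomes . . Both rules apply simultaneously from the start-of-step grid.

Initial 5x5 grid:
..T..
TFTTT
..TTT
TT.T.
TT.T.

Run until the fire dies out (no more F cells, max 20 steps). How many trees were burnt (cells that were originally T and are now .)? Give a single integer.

Step 1: +2 fires, +1 burnt (F count now 2)
Step 2: +3 fires, +2 burnt (F count now 3)
Step 3: +2 fires, +3 burnt (F count now 2)
Step 4: +2 fires, +2 burnt (F count now 2)
Step 5: +1 fires, +2 burnt (F count now 1)
Step 6: +0 fires, +1 burnt (F count now 0)
Fire out after step 6
Initially T: 14, now '.': 21
Total burnt (originally-T cells now '.'): 10

Answer: 10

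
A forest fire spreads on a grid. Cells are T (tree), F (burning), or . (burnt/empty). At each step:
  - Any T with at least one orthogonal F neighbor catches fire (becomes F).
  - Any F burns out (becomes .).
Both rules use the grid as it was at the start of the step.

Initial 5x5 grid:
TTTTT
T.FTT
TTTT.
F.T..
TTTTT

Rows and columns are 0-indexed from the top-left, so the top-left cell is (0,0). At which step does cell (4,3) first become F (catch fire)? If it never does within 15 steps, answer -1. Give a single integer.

Step 1: cell (4,3)='T' (+5 fires, +2 burnt)
Step 2: cell (4,3)='T' (+8 fires, +5 burnt)
Step 3: cell (4,3)='T' (+3 fires, +8 burnt)
Step 4: cell (4,3)='F' (+1 fires, +3 burnt)
  -> target ignites at step 4
Step 5: cell (4,3)='.' (+1 fires, +1 burnt)
Step 6: cell (4,3)='.' (+0 fires, +1 burnt)
  fire out at step 6

4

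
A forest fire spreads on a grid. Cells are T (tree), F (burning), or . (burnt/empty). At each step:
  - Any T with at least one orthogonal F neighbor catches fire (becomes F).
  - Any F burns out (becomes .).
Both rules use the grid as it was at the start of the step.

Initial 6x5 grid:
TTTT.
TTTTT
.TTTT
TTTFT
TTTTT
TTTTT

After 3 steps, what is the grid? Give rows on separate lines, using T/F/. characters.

Step 1: 4 trees catch fire, 1 burn out
  TTTT.
  TTTTT
  .TTFT
  TTF.F
  TTTFT
  TTTTT
Step 2: 7 trees catch fire, 4 burn out
  TTTT.
  TTTFT
  .TF.F
  TF...
  TTF.F
  TTTFT
Step 3: 8 trees catch fire, 7 burn out
  TTTF.
  TTF.F
  .F...
  F....
  TF...
  TTF.F

TTTF.
TTF.F
.F...
F....
TF...
TTF.F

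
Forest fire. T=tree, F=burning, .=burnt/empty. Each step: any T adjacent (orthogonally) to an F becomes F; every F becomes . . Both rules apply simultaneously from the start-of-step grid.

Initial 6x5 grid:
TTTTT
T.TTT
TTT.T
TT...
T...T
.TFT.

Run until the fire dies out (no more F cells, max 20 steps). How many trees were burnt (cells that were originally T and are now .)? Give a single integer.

Step 1: +2 fires, +1 burnt (F count now 2)
Step 2: +0 fires, +2 burnt (F count now 0)
Fire out after step 2
Initially T: 19, now '.': 13
Total burnt (originally-T cells now '.'): 2

Answer: 2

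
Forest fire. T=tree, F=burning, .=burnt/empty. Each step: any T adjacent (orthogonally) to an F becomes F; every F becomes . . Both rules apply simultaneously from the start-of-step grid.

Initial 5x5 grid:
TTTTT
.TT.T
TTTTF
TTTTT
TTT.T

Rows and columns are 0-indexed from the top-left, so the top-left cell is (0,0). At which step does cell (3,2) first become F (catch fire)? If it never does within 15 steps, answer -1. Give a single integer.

Step 1: cell (3,2)='T' (+3 fires, +1 burnt)
Step 2: cell (3,2)='T' (+4 fires, +3 burnt)
Step 3: cell (3,2)='F' (+4 fires, +4 burnt)
  -> target ignites at step 3
Step 4: cell (3,2)='.' (+5 fires, +4 burnt)
Step 5: cell (3,2)='.' (+3 fires, +5 burnt)
Step 6: cell (3,2)='.' (+2 fires, +3 burnt)
Step 7: cell (3,2)='.' (+0 fires, +2 burnt)
  fire out at step 7

3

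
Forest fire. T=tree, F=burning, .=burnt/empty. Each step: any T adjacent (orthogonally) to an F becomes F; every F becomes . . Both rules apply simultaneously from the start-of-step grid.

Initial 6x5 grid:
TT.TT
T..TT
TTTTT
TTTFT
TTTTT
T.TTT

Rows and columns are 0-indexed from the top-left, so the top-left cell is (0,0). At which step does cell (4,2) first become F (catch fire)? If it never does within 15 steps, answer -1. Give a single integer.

Step 1: cell (4,2)='T' (+4 fires, +1 burnt)
Step 2: cell (4,2)='F' (+7 fires, +4 burnt)
  -> target ignites at step 2
Step 3: cell (4,2)='.' (+7 fires, +7 burnt)
Step 4: cell (4,2)='.' (+3 fires, +7 burnt)
Step 5: cell (4,2)='.' (+2 fires, +3 burnt)
Step 6: cell (4,2)='.' (+1 fires, +2 burnt)
Step 7: cell (4,2)='.' (+1 fires, +1 burnt)
Step 8: cell (4,2)='.' (+0 fires, +1 burnt)
  fire out at step 8

2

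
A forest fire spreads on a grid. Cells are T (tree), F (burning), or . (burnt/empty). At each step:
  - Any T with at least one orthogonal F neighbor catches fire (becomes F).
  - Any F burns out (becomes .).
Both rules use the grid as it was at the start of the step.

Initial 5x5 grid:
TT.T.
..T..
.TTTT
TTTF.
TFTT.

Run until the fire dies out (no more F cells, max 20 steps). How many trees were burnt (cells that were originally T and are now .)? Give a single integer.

Answer: 11

Derivation:
Step 1: +6 fires, +2 burnt (F count now 6)
Step 2: +4 fires, +6 burnt (F count now 4)
Step 3: +1 fires, +4 burnt (F count now 1)
Step 4: +0 fires, +1 burnt (F count now 0)
Fire out after step 4
Initially T: 14, now '.': 22
Total burnt (originally-T cells now '.'): 11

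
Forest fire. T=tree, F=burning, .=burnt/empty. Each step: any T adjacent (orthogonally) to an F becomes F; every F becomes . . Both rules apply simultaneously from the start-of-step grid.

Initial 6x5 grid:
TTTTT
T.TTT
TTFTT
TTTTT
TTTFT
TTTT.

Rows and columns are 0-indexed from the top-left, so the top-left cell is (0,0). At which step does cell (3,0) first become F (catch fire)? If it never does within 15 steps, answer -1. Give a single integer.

Step 1: cell (3,0)='T' (+8 fires, +2 burnt)
Step 2: cell (3,0)='T' (+8 fires, +8 burnt)
Step 3: cell (3,0)='F' (+7 fires, +8 burnt)
  -> target ignites at step 3
Step 4: cell (3,0)='.' (+3 fires, +7 burnt)
Step 5: cell (3,0)='.' (+0 fires, +3 burnt)
  fire out at step 5

3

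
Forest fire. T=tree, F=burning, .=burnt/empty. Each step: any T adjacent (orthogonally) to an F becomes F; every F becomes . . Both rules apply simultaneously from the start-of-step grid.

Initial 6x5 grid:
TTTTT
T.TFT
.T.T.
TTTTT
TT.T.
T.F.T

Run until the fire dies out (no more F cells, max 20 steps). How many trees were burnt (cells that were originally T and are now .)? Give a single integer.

Step 1: +4 fires, +2 burnt (F count now 4)
Step 2: +3 fires, +4 burnt (F count now 3)
Step 3: +4 fires, +3 burnt (F count now 4)
Step 4: +2 fires, +4 burnt (F count now 2)
Step 5: +4 fires, +2 burnt (F count now 4)
Step 6: +1 fires, +4 burnt (F count now 1)
Step 7: +1 fires, +1 burnt (F count now 1)
Step 8: +0 fires, +1 burnt (F count now 0)
Fire out after step 8
Initially T: 20, now '.': 29
Total burnt (originally-T cells now '.'): 19

Answer: 19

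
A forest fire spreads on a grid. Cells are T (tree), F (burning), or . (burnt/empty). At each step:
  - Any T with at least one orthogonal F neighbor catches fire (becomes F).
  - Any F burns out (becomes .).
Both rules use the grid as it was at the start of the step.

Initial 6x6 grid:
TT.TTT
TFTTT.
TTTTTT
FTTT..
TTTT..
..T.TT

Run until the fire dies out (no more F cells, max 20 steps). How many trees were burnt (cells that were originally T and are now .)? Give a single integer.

Answer: 23

Derivation:
Step 1: +7 fires, +2 burnt (F count now 7)
Step 2: +5 fires, +7 burnt (F count now 5)
Step 3: +5 fires, +5 burnt (F count now 5)
Step 4: +4 fires, +5 burnt (F count now 4)
Step 5: +2 fires, +4 burnt (F count now 2)
Step 6: +0 fires, +2 burnt (F count now 0)
Fire out after step 6
Initially T: 25, now '.': 34
Total burnt (originally-T cells now '.'): 23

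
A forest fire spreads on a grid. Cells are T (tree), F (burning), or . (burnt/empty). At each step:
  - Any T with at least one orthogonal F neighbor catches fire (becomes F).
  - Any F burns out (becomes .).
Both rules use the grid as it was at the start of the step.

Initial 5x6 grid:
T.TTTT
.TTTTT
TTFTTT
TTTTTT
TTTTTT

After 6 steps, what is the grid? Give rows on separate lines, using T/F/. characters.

Step 1: 4 trees catch fire, 1 burn out
  T.TTTT
  .TFTTT
  TF.FTT
  TTFTTT
  TTTTTT
Step 2: 8 trees catch fire, 4 burn out
  T.FTTT
  .F.FTT
  F...FT
  TF.FTT
  TTFTTT
Step 3: 7 trees catch fire, 8 burn out
  T..FTT
  ....FT
  .....F
  F...FT
  TF.FTT
Step 4: 5 trees catch fire, 7 burn out
  T...FT
  .....F
  ......
  .....F
  F...FT
Step 5: 2 trees catch fire, 5 burn out
  T....F
  ......
  ......
  ......
  .....F
Step 6: 0 trees catch fire, 2 burn out
  T.....
  ......
  ......
  ......
  ......

T.....
......
......
......
......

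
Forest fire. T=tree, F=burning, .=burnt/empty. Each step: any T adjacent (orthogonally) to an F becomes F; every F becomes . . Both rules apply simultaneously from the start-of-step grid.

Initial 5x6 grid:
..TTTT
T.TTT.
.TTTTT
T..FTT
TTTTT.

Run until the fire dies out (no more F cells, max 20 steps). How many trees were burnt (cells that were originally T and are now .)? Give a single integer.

Step 1: +3 fires, +1 burnt (F count now 3)
Step 2: +6 fires, +3 burnt (F count now 6)
Step 3: +6 fires, +6 burnt (F count now 6)
Step 4: +3 fires, +6 burnt (F count now 3)
Step 5: +2 fires, +3 burnt (F count now 2)
Step 6: +0 fires, +2 burnt (F count now 0)
Fire out after step 6
Initially T: 21, now '.': 29
Total burnt (originally-T cells now '.'): 20

Answer: 20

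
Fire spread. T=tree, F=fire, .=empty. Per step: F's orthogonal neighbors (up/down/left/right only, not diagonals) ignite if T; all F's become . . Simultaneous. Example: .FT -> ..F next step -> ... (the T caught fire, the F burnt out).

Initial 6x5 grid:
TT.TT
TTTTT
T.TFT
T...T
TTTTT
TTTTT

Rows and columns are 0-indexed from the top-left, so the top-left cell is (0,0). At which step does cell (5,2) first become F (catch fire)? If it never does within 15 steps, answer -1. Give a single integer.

Step 1: cell (5,2)='T' (+3 fires, +1 burnt)
Step 2: cell (5,2)='T' (+4 fires, +3 burnt)
Step 3: cell (5,2)='T' (+3 fires, +4 burnt)
Step 4: cell (5,2)='T' (+4 fires, +3 burnt)
Step 5: cell (5,2)='T' (+4 fires, +4 burnt)
Step 6: cell (5,2)='F' (+3 fires, +4 burnt)
  -> target ignites at step 6
Step 7: cell (5,2)='.' (+2 fires, +3 burnt)
Step 8: cell (5,2)='.' (+1 fires, +2 burnt)
Step 9: cell (5,2)='.' (+0 fires, +1 burnt)
  fire out at step 9

6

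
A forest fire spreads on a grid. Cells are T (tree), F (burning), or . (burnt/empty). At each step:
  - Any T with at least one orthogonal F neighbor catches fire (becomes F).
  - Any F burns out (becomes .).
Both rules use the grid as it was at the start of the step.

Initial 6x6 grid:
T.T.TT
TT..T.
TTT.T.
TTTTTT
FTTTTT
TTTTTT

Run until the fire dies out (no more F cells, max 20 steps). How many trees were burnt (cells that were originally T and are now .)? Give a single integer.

Answer: 27

Derivation:
Step 1: +3 fires, +1 burnt (F count now 3)
Step 2: +4 fires, +3 burnt (F count now 4)
Step 3: +5 fires, +4 burnt (F count now 5)
Step 4: +6 fires, +5 burnt (F count now 6)
Step 5: +3 fires, +6 burnt (F count now 3)
Step 6: +3 fires, +3 burnt (F count now 3)
Step 7: +1 fires, +3 burnt (F count now 1)
Step 8: +1 fires, +1 burnt (F count now 1)
Step 9: +1 fires, +1 burnt (F count now 1)
Step 10: +0 fires, +1 burnt (F count now 0)
Fire out after step 10
Initially T: 28, now '.': 35
Total burnt (originally-T cells now '.'): 27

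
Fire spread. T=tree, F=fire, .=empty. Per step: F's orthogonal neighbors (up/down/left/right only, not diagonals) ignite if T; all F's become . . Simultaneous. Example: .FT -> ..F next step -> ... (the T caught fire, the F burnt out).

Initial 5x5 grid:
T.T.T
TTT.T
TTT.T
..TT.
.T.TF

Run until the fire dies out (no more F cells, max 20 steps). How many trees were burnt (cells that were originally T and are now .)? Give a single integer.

Answer: 11

Derivation:
Step 1: +1 fires, +1 burnt (F count now 1)
Step 2: +1 fires, +1 burnt (F count now 1)
Step 3: +1 fires, +1 burnt (F count now 1)
Step 4: +1 fires, +1 burnt (F count now 1)
Step 5: +2 fires, +1 burnt (F count now 2)
Step 6: +3 fires, +2 burnt (F count now 3)
Step 7: +1 fires, +3 burnt (F count now 1)
Step 8: +1 fires, +1 burnt (F count now 1)
Step 9: +0 fires, +1 burnt (F count now 0)
Fire out after step 9
Initially T: 15, now '.': 21
Total burnt (originally-T cells now '.'): 11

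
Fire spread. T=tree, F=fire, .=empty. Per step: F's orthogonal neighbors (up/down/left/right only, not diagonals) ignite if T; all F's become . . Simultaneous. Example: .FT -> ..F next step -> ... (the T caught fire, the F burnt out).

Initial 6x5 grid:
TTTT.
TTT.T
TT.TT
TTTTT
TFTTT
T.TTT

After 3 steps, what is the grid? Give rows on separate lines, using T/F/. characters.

Step 1: 3 trees catch fire, 1 burn out
  TTTT.
  TTT.T
  TT.TT
  TFTTT
  F.FTT
  T.TTT
Step 2: 6 trees catch fire, 3 burn out
  TTTT.
  TTT.T
  TF.TT
  F.FTT
  ...FT
  F.FTT
Step 3: 5 trees catch fire, 6 burn out
  TTTT.
  TFT.T
  F..TT
  ...FT
  ....F
  ...FT

TTTT.
TFT.T
F..TT
...FT
....F
...FT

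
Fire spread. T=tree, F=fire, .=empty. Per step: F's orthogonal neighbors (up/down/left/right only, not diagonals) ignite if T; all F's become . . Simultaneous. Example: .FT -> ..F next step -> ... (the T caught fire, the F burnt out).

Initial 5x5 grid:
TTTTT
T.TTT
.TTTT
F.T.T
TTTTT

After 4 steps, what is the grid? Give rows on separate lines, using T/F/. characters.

Step 1: 1 trees catch fire, 1 burn out
  TTTTT
  T.TTT
  .TTTT
  ..T.T
  FTTTT
Step 2: 1 trees catch fire, 1 burn out
  TTTTT
  T.TTT
  .TTTT
  ..T.T
  .FTTT
Step 3: 1 trees catch fire, 1 burn out
  TTTTT
  T.TTT
  .TTTT
  ..T.T
  ..FTT
Step 4: 2 trees catch fire, 1 burn out
  TTTTT
  T.TTT
  .TTTT
  ..F.T
  ...FT

TTTTT
T.TTT
.TTTT
..F.T
...FT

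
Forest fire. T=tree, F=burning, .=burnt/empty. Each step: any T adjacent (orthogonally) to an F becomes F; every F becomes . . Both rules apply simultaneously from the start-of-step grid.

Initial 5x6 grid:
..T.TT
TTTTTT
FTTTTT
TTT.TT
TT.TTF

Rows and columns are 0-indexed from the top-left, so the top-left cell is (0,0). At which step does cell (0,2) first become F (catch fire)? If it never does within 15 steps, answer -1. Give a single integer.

Step 1: cell (0,2)='T' (+5 fires, +2 burnt)
Step 2: cell (0,2)='T' (+7 fires, +5 burnt)
Step 3: cell (0,2)='T' (+6 fires, +7 burnt)
Step 4: cell (0,2)='F' (+4 fires, +6 burnt)
  -> target ignites at step 4
Step 5: cell (0,2)='.' (+1 fires, +4 burnt)
Step 6: cell (0,2)='.' (+0 fires, +1 burnt)
  fire out at step 6

4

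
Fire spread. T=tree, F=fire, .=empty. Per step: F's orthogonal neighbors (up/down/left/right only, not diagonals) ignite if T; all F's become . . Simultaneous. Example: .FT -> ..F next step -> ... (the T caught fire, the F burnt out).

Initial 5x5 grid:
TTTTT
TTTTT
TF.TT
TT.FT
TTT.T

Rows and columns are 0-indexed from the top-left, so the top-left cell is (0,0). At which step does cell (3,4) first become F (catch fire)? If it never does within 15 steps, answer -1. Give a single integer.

Step 1: cell (3,4)='F' (+5 fires, +2 burnt)
  -> target ignites at step 1
Step 2: cell (3,4)='.' (+8 fires, +5 burnt)
Step 3: cell (3,4)='.' (+6 fires, +8 burnt)
Step 4: cell (3,4)='.' (+1 fires, +6 burnt)
Step 5: cell (3,4)='.' (+0 fires, +1 burnt)
  fire out at step 5

1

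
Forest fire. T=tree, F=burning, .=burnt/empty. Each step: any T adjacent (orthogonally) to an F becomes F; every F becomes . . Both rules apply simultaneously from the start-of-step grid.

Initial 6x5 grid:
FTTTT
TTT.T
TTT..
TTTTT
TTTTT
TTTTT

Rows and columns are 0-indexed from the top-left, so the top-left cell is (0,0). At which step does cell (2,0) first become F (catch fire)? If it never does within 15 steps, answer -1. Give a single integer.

Step 1: cell (2,0)='T' (+2 fires, +1 burnt)
Step 2: cell (2,0)='F' (+3 fires, +2 burnt)
  -> target ignites at step 2
Step 3: cell (2,0)='.' (+4 fires, +3 burnt)
Step 4: cell (2,0)='.' (+4 fires, +4 burnt)
Step 5: cell (2,0)='.' (+4 fires, +4 burnt)
Step 6: cell (2,0)='.' (+3 fires, +4 burnt)
Step 7: cell (2,0)='.' (+3 fires, +3 burnt)
Step 8: cell (2,0)='.' (+2 fires, +3 burnt)
Step 9: cell (2,0)='.' (+1 fires, +2 burnt)
Step 10: cell (2,0)='.' (+0 fires, +1 burnt)
  fire out at step 10

2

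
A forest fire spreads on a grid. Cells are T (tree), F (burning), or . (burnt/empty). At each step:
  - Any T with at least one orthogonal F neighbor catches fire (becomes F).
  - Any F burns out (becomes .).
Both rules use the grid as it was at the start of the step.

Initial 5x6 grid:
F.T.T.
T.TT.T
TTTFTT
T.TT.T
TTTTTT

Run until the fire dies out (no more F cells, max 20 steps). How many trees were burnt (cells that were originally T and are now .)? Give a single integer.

Step 1: +5 fires, +2 burnt (F count now 5)
Step 2: +6 fires, +5 burnt (F count now 6)
Step 3: +6 fires, +6 burnt (F count now 6)
Step 4: +3 fires, +6 burnt (F count now 3)
Step 5: +0 fires, +3 burnt (F count now 0)
Fire out after step 5
Initially T: 21, now '.': 29
Total burnt (originally-T cells now '.'): 20

Answer: 20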